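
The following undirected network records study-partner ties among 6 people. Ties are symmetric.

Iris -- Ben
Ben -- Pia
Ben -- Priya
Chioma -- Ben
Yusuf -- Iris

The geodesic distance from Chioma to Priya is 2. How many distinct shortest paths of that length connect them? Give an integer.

1

The shortest distance is 2, and the only length-2 path is Chioma–Ben–Priya. So there is exactly 1 shortest path.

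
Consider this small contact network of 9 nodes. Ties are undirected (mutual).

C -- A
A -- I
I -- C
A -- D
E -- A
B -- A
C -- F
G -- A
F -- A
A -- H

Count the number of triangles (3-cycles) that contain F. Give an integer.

F's neighbors: A and C.
Neighbor pairs that are themselves tied: F–A–C. Each forms one triangle with F, for 1 in total.

1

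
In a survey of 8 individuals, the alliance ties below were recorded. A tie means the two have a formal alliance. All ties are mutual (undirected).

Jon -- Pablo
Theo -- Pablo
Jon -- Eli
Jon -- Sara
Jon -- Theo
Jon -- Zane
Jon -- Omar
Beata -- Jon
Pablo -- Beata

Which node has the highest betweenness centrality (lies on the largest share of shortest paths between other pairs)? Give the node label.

Unnormalized betweenness of each node: Beata:0, Eli:0, Jon:37/2, Omar:0, Pablo:1/2, Sara:0, Theo:0, Zane:0.
Jon has the largest value, 37/2, making it the main broker — the node through which the most shortest paths run.

Jon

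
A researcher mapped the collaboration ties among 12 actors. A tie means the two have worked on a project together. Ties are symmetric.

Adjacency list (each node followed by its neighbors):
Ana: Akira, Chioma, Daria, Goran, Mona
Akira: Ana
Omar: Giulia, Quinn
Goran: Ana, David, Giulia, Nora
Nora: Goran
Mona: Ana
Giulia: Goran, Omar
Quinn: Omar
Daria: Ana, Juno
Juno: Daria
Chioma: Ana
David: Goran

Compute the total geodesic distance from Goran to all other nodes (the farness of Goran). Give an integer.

20

Distances from Goran: Akira:2, Ana:1, Chioma:2, Daria:2, David:1, Giulia:1, Juno:3, Mona:2, Nora:1, Omar:2, Quinn:3.
Sum = 2 + 1 + 2 + 2 + 1 + 1 + 3 + 2 + 1 + 2 + 3 = 20.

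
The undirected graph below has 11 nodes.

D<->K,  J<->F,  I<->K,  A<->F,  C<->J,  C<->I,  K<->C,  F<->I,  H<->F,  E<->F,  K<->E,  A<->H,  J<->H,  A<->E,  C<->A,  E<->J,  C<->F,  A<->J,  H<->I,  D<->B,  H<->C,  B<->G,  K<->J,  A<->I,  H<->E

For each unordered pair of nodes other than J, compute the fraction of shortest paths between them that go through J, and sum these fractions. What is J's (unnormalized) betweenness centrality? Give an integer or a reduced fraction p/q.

16/5

Pairs whose geodesics pass through J — D–A: 1/4; D–H: 1/4; D–F: 1/4; B–A: 1/4; B–H: 1/4; B–F: 1/4; G–A: 1/4; G–H: 1/4; G–F: 1/4; E–C: 1/5; K–A: 1/4; K–H: 1/4; K–F: 1/4.
All other pairs contribute 0.
Summing the contributions gives betweenness(J) = 16/5.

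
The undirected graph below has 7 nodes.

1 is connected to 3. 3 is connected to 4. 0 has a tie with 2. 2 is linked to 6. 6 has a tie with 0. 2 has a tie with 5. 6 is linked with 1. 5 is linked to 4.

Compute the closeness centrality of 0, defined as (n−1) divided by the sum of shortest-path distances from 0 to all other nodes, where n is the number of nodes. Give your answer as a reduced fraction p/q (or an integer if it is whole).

1/2

Distances from 0: 1:2, 2:1, 3:3, 4:3, 5:2, 6:1. Sum = 12.
n = 7, so closeness = 6/12 = 1/2.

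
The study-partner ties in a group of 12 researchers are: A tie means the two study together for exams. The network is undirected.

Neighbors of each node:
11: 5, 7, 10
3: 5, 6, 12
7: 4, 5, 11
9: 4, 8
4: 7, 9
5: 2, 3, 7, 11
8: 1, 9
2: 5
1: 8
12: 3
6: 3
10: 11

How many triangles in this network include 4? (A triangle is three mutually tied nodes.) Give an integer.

0

4's neighbors are 7 and 9, but none of them are tied to each other, so no triangle contains 4.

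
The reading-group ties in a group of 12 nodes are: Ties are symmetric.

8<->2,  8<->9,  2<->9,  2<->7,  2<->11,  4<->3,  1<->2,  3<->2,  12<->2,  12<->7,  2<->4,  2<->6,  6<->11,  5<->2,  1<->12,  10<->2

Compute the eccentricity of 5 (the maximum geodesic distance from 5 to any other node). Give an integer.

Distances from 5: 1:2, 2:1, 3:2, 4:2, 6:2, 7:2, 8:2, 9:2, 10:2, 11:2, 12:2.
The largest is 2 (to 7, 8, 1, 6, 9, 11, 10, 3, 12, and 4), so the eccentricity of 5 is 2.

2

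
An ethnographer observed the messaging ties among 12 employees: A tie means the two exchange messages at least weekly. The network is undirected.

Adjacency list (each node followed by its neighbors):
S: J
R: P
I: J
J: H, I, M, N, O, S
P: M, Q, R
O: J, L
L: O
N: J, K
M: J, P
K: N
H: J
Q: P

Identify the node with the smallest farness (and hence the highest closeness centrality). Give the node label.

J

Farness (sum of distances to all others) for each node — H:28, I:28, J:18, K:36, L:36, M:22, N:26, O:26, P:28, Q:38, R:38, S:28.
The smallest farness is 18, for J, so J has the highest closeness.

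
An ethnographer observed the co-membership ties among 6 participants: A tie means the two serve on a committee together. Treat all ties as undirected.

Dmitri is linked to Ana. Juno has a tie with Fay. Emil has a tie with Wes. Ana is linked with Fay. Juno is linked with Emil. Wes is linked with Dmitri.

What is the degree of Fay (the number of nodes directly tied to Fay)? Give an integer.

Fay is directly tied to Ana and Juno. That is 2 neighbors, so the degree of Fay is 2.

2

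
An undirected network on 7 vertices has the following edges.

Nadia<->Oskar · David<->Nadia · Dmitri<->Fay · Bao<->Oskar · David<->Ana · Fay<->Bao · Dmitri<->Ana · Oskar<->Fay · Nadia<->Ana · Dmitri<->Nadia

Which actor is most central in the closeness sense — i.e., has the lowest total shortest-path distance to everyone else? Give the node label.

Nadia

Farness (sum of distances to all others) for each node — Ana:10, Bao:12, David:12, Dmitri:9, Fay:10, Nadia:8, Oskar:9.
The smallest farness is 8, for Nadia, so Nadia has the highest closeness.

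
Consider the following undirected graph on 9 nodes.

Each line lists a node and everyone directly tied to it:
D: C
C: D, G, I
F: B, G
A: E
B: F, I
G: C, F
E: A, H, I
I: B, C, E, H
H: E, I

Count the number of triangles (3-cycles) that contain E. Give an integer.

E's neighbors: A, H, and I.
Neighbor pairs that are themselves tied: E–H–I. Each forms one triangle with E, for 1 in total.

1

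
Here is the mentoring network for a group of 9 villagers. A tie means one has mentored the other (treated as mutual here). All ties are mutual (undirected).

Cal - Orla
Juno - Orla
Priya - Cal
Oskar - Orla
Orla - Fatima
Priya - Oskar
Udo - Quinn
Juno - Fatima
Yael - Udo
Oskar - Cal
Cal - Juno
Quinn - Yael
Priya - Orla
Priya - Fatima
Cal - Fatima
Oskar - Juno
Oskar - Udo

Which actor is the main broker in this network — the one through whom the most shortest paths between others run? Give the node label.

Unnormalized betweenness of each node: Cal:5/4, Fatima:1/4, Juno:1, Orla:5/4, Oskar:61/4, Priya:1, Quinn:0, Udo:12, Yael:0.
Oskar has the largest value, 61/4, making it the main broker — the node through which the most shortest paths run.

Oskar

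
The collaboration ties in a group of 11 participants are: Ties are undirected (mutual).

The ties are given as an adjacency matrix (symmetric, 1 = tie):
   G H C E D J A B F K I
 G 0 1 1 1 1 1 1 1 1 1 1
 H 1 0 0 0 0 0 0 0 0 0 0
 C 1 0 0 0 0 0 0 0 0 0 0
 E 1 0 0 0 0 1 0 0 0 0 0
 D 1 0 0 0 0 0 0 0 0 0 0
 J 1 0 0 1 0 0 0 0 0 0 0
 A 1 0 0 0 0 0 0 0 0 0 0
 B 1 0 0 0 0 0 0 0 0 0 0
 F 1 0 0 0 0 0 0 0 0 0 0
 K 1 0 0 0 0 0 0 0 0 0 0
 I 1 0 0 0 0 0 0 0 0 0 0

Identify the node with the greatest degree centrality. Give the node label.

Degrees — A:1, B:1, C:1, D:1, E:2, F:1, G:10, H:1, I:1, J:2, K:1.
The maximum is 10, attained only by G.

G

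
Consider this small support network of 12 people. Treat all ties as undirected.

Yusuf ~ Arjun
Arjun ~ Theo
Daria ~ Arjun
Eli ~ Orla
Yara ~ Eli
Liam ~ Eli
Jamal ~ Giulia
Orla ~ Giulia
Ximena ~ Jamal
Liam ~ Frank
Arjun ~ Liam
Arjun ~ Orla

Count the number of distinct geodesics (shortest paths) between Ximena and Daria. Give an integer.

The shortest distance is 5, and the only length-5 path is Ximena–Jamal–Giulia–Orla–Arjun–Daria. So there is exactly 1 shortest path.

1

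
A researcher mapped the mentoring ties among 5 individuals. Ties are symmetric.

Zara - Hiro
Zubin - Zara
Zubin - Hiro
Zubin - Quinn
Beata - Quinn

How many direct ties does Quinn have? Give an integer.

2

Quinn is directly tied to Beata and Zubin. That is 2 neighbors, so the degree of Quinn is 2.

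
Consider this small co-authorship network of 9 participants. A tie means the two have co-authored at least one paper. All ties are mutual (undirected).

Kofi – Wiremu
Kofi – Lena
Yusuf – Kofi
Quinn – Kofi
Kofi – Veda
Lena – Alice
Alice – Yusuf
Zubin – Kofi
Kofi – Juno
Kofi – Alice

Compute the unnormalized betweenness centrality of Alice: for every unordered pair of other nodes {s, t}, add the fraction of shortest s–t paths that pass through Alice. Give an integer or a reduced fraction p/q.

1/2

Pairs whose geodesics pass through Alice — Lena–Yusuf: 1/2.
All other pairs contribute 0.
Summing the contributions gives betweenness(Alice) = 1/2.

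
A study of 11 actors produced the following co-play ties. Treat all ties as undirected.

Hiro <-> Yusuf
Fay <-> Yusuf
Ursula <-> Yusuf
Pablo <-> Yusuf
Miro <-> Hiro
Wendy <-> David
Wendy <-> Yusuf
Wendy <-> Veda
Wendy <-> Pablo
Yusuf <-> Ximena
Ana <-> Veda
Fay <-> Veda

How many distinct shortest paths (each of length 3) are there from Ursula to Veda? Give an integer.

The shortest distance is 3. The length-3 paths are: Ursula–Yusuf–Wendy–Veda; Ursula–Yusuf–Fay–Veda.
That gives 2 distinct shortest paths.

2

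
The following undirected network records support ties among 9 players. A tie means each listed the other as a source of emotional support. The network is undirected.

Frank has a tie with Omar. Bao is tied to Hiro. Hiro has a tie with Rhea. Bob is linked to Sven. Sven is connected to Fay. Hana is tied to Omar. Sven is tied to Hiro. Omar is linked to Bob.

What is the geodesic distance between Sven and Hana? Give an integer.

3

One shortest route is Sven – Bob – Omar – Hana, which uses 3 edges, and at distance 2 from Sven we only reach {Bao, Omar, Rhea}, which does not include Hana. So d(Sven,Hana) = 3.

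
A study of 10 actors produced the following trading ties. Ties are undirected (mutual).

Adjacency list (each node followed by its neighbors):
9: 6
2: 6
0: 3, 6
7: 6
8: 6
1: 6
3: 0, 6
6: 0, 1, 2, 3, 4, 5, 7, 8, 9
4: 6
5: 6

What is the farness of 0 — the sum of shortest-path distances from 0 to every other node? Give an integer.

Distances from 0: 1:2, 2:2, 3:1, 4:2, 5:2, 6:1, 7:2, 8:2, 9:2.
Sum = 2 + 2 + 1 + 2 + 2 + 1 + 2 + 2 + 2 = 16.

16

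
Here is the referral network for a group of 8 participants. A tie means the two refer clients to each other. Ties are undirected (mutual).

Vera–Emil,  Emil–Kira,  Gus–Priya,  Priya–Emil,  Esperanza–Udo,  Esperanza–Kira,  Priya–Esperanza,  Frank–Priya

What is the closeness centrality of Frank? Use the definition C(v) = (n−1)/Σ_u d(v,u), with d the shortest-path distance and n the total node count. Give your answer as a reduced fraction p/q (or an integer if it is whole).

7/16

Distances from Frank: Emil:2, Esperanza:2, Gus:2, Kira:3, Priya:1, Udo:3, Vera:3. Sum = 16.
n = 8, so closeness = 7/16.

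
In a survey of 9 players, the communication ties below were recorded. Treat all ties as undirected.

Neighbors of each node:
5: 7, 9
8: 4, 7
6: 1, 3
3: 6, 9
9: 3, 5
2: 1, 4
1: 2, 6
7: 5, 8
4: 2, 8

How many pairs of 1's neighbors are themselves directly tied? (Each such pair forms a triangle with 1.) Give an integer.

0

1's neighbors are 2 and 6, but none of them are tied to each other, so no triangle contains 1.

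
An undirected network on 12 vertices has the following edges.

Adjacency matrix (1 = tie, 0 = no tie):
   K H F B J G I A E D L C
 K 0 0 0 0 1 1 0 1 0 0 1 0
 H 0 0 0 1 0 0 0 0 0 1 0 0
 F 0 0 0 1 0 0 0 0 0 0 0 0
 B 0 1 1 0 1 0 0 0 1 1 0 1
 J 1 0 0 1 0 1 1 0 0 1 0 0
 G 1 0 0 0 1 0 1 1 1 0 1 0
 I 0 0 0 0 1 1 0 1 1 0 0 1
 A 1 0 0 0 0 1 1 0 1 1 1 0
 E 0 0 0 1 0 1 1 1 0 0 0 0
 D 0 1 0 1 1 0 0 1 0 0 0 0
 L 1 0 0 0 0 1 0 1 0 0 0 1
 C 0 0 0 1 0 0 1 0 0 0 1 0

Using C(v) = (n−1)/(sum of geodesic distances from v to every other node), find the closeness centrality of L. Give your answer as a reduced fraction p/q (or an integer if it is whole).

Distances from L: A:1, B:2, C:1, D:2, E:2, F:3, G:1, H:3, I:2, J:2, K:1. Sum = 20.
n = 12, so closeness = 11/20.

11/20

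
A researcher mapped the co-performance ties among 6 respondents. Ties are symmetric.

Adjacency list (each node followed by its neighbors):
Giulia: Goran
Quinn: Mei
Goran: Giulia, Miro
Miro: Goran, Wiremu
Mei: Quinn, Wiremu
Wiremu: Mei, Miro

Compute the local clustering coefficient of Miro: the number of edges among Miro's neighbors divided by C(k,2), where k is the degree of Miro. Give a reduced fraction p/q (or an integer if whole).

0

Miro's neighbors: Goran and Wiremu (k = 2).
Possible neighbor pairs: C(2,2) = 1. Edges among them: none → e = 0.
Clustering(Miro) = 0/1.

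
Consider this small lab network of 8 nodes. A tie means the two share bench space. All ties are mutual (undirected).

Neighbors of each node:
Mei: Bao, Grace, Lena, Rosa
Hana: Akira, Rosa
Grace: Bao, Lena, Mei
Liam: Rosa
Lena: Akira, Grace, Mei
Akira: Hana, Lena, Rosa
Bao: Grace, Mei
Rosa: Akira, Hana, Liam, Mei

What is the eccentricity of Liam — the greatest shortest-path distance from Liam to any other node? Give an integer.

3

Distances from Liam: Akira:2, Bao:3, Grace:3, Hana:2, Lena:3, Mei:2, Rosa:1.
The largest is 3 (to Bao, Grace, and Lena), so the eccentricity of Liam is 3.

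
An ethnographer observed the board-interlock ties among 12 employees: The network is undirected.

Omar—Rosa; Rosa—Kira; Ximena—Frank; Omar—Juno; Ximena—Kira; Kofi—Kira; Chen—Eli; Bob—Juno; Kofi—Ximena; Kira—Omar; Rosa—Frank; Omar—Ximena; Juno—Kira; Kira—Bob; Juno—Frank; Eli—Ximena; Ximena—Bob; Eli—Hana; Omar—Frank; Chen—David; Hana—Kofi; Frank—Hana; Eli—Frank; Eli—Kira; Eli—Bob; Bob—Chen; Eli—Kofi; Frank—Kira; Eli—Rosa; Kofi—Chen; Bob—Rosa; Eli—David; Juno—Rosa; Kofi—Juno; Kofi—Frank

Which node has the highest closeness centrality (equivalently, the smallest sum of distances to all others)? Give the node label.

Eli

Farness (sum of distances to all others) for each node — Bob:16, Chen:19, David:22, Eli:13, Frank:14, Hana:19, Juno:17, Kira:14, Kofi:15, Omar:19, Rosa:16, Ximena:16.
The smallest farness is 13, for Eli, so Eli has the highest closeness.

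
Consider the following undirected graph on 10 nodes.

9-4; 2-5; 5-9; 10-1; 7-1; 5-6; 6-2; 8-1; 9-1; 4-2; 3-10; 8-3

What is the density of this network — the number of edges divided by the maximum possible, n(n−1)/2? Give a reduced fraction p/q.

There are 12 edges and 10 nodes, so the maximum possible is C(10,2) = 45.
Density = 12/45 = 4/15.

4/15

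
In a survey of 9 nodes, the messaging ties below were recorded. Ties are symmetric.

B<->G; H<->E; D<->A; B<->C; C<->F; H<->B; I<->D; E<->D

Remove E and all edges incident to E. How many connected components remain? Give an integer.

2

Without E, the remaining ties split the others into: {B, C, F, G, H}; {A, D, I}.
That's 2 separate components.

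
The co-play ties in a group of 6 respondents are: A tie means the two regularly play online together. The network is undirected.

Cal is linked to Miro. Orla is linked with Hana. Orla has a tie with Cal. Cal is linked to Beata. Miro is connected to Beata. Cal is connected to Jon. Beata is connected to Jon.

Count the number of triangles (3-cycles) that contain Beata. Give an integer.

Beata's neighbors: Cal, Jon, and Miro.
Neighbor pairs that are themselves tied: Beata–Cal–Jon; Beata–Cal–Miro. Each forms one triangle with Beata, for 2 in total.

2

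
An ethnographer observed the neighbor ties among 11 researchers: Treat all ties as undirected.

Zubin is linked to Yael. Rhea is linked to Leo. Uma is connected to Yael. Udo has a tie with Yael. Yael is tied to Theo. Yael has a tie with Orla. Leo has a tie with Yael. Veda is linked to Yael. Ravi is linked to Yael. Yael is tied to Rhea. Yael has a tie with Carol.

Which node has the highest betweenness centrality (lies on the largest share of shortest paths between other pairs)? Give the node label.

Unnormalized betweenness of each node: Carol:0, Leo:0, Orla:0, Ravi:0, Rhea:0, Theo:0, Udo:0, Uma:0, Veda:0, Yael:44, Zubin:0.
Yael has the largest value, 44, making it the main broker — the node through which the most shortest paths run.

Yael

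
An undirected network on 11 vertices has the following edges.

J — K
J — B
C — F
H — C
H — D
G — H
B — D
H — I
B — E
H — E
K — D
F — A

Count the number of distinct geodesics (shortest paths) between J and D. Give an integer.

The shortest distance is 2. The length-2 paths are: J–B–D; J–K–D.
That gives 2 distinct shortest paths.

2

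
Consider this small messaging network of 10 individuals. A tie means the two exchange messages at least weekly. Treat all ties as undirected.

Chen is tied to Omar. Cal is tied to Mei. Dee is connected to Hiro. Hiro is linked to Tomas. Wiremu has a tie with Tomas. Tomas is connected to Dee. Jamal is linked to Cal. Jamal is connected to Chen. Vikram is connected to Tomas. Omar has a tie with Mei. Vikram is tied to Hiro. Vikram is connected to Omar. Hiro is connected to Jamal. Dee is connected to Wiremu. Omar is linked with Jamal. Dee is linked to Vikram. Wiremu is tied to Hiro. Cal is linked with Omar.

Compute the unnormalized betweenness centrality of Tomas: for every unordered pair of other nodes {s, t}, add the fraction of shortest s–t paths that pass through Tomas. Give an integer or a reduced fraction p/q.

Pairs whose geodesics pass through Tomas — Mei–Wiremu: 1/5; Omar–Wiremu: 1/4; Wiremu–Vikram: 1/3.
All other pairs contribute 0.
Summing the contributions gives betweenness(Tomas) = 47/60.

47/60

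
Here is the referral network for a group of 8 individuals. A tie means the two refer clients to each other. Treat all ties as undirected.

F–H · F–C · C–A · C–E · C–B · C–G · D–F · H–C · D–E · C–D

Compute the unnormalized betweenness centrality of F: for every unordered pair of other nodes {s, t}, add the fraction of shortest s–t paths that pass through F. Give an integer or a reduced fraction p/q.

1/2

Pairs whose geodesics pass through F — H–D: 1/2.
All other pairs contribute 0.
Summing the contributions gives betweenness(F) = 1/2.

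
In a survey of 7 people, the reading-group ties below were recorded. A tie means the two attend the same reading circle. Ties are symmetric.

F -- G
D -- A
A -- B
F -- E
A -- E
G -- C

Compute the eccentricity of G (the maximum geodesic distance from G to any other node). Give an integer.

Distances from G: A:3, B:4, C:1, D:4, E:2, F:1.
The largest is 4 (to D and B), so the eccentricity of G is 4.

4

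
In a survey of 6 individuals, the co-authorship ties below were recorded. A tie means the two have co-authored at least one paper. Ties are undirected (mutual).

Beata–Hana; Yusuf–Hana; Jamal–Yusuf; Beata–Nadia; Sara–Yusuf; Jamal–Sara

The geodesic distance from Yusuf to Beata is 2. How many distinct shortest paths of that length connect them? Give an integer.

The shortest distance is 2, and the only length-2 path is Yusuf–Hana–Beata. So there is exactly 1 shortest path.

1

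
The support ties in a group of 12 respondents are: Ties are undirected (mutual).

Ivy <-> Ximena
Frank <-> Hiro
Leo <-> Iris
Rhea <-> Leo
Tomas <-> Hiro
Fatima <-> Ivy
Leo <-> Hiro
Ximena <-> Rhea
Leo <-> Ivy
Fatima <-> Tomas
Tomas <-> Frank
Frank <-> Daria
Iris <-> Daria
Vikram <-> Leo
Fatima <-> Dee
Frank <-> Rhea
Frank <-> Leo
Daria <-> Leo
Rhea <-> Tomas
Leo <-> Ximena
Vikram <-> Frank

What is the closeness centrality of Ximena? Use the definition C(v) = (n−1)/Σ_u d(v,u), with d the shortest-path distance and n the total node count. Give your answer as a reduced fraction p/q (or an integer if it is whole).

Distances from Ximena: Daria:2, Dee:3, Fatima:2, Frank:2, Hiro:2, Iris:2, Ivy:1, Leo:1, Rhea:1, Tomas:2, Vikram:2. Sum = 20.
n = 12, so closeness = 11/20.

11/20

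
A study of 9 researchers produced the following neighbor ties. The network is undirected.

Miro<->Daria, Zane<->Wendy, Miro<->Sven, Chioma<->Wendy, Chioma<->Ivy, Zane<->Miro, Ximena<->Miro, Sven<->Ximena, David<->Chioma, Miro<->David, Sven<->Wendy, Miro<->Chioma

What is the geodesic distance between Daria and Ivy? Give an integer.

One shortest route is Daria – Miro – Chioma – Ivy, which uses 3 edges, and at distance 2 from Daria we only reach {Chioma, David, Sven, Ximena, Zane}, which does not include Ivy. So d(Daria,Ivy) = 3.

3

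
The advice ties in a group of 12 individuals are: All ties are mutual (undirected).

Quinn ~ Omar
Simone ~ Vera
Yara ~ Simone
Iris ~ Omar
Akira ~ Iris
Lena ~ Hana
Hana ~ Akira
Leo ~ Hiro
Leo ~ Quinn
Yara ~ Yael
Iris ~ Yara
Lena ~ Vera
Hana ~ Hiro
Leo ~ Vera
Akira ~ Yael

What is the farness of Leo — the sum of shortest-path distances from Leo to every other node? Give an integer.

24

Distances from Leo: Akira:3, Hana:2, Hiro:1, Iris:3, Lena:2, Omar:2, Quinn:1, Simone:2, Vera:1, Yael:4, Yara:3.
Sum = 3 + 2 + 1 + 3 + 2 + 2 + 1 + 2 + 1 + 4 + 3 = 24.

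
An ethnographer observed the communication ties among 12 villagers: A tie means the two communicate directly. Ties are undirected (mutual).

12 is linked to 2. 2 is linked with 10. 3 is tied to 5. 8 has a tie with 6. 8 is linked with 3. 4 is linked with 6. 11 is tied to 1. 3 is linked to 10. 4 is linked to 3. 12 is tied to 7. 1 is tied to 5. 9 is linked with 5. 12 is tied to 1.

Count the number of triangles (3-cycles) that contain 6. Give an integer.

6's neighbors are 4 and 8, but none of them are tied to each other, so no triangle contains 6.

0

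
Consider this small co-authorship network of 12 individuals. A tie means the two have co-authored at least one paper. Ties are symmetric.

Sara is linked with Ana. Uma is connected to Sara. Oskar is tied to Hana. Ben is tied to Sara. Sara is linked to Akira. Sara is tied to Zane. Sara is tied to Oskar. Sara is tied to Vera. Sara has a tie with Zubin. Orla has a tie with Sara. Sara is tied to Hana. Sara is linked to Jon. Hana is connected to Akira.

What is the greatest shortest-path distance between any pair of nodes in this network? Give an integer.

2

Eccentricity of each node (its greatest distance to any other): Akira:2, Ana:2, Ben:2, Hana:2, Jon:2, Orla:2, Oskar:2, Sara:1, Uma:2, Vera:2, Zane:2, Zubin:2.
The maximum eccentricity is 2, realized for instance by the pair Vera–Zane via Vera – Sara – Zane. So the diameter is 2.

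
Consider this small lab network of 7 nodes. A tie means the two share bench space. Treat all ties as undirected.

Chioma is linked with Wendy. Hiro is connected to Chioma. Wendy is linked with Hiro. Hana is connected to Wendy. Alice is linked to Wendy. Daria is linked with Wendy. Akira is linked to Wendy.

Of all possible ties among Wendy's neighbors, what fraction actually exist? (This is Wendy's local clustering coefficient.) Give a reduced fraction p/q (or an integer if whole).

1/15

Wendy's neighbors: Akira, Alice, Chioma, Daria, Hana, and Hiro (k = 6).
Possible neighbor pairs: C(6,2) = 15. Edges among them: Chioma–Hiro → e = 1.
Clustering(Wendy) = 1/15.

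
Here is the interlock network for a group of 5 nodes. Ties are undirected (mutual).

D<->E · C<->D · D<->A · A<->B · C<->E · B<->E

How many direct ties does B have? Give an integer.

2

B is directly tied to A and E. That is 2 neighbors, so the degree of B is 2.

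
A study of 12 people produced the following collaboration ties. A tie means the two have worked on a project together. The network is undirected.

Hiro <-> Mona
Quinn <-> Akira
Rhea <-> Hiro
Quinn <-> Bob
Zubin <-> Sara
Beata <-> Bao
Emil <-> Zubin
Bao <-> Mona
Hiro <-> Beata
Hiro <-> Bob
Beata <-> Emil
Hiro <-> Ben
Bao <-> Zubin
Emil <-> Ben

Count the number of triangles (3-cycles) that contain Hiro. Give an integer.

Hiro's neighbors are Beata, Ben, Bob, Mona, and Rhea, but none of them are tied to each other, so no triangle contains Hiro.

0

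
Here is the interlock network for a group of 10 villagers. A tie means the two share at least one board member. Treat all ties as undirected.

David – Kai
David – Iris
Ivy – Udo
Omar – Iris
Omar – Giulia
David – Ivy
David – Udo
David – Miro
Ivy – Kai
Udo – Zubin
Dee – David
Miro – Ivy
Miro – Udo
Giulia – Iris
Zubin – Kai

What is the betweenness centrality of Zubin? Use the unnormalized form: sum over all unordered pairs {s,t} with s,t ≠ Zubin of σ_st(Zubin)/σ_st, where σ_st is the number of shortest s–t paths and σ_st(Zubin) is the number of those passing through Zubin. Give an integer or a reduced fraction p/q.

1/3

Pairs whose geodesics pass through Zubin — Kai–Udo: 1/3.
All other pairs contribute 0.
Summing the contributions gives betweenness(Zubin) = 1/3.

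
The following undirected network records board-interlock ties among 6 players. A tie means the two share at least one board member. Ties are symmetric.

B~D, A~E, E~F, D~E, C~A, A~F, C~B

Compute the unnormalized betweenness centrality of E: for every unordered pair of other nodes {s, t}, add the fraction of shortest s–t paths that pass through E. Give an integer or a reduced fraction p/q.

Pairs whose geodesics pass through E — F–D: 1; F–B: 1/2; D–A: 1.
All other pairs contribute 0.
Summing the contributions gives betweenness(E) = 5/2.

5/2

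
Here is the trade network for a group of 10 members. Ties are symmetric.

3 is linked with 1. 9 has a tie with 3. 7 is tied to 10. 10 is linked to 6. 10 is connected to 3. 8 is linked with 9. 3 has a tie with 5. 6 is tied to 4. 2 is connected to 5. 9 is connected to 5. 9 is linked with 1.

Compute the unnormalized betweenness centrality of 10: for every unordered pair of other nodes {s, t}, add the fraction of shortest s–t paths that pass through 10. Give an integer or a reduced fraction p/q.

20

Pairs whose geodesics pass through 10 — 9–4: 1; 9–7: 1; 9–6: 1; 1–4: 1; 1–7: 1; 1–6: 1; 2–4: 1; 2–7: 1; 2–6: 1; 4–8: 1; 4–5: 1; 4–7: 1; 4–3: 1; 8–7: 1 … (+6 more pairs).
All other pairs contribute 0.
Summing the contributions gives betweenness(10) = 20.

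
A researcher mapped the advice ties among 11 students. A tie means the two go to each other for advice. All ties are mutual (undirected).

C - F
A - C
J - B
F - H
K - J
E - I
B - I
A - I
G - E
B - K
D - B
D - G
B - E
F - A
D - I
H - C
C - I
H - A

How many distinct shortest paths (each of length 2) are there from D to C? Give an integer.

The shortest distance is 2, and the only length-2 path is D–I–C. So there is exactly 1 shortest path.

1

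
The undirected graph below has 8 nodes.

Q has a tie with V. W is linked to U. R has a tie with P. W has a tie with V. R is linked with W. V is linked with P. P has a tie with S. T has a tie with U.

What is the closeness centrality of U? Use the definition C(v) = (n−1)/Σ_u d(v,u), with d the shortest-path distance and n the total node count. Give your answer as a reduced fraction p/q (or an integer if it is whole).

7/16

Distances from U: P:3, Q:3, R:2, S:4, T:1, V:2, W:1. Sum = 16.
n = 8, so closeness = 7/16.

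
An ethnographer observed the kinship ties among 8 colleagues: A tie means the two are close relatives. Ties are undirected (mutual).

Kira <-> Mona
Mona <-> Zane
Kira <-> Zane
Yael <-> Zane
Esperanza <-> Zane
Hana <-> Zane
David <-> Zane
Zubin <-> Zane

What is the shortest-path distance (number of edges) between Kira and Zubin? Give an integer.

2

One shortest route is Kira – Zane – Zubin, which uses 2 edges, and Kira and Zubin are not directly tied, so nothing shorter exists. So d(Kira,Zubin) = 2.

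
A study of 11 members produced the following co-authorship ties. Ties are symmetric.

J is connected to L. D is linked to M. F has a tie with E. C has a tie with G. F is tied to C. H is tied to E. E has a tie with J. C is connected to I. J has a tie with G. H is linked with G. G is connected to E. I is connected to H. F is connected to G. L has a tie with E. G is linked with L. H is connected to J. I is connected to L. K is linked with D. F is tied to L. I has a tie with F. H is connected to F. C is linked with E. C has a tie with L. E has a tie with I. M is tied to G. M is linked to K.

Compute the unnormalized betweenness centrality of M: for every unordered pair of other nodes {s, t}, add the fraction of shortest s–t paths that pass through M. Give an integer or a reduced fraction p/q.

Pairs whose geodesics pass through M — K–H: 1; K–E: 1; K–L: 1; K–C: 1; K–J: 1; K–G: 1; K–F: 1; K–I: 5/5; D–H: 1; D–E: 1; D–L: 1; D–C: 1; D–J: 1; D–G: 1 … (+2 more pairs).
All other pairs contribute 0.
Summing the contributions gives betweenness(M) = 16.

16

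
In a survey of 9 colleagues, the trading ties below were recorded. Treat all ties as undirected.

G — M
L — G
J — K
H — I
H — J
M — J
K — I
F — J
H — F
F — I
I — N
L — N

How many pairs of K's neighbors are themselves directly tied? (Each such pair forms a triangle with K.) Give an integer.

0

K's neighbors are I and J, but none of them are tied to each other, so no triangle contains K.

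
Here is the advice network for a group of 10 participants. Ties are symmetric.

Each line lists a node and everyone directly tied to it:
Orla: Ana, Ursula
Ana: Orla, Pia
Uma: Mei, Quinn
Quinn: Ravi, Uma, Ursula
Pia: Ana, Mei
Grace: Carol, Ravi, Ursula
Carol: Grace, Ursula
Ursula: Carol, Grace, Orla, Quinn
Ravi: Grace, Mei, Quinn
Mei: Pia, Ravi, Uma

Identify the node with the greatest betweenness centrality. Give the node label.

Unnormalized betweenness of each node: Ana:7/2, Carol:0, Grace:23/6, Mei:22/3, Orla:11/2, Pia:4, Quinn:35/6, Ravi:19/3, Uma:4/3, Ursula:34/3.
Ursula has the largest value, 34/3, making it the main broker — the node through which the most shortest paths run.

Ursula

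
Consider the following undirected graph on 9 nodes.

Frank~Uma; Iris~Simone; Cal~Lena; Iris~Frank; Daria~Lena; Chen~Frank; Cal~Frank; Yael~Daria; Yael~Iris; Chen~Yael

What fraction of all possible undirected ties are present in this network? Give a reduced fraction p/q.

There are 10 edges and 9 nodes, so the maximum possible is C(9,2) = 36.
Density = 10/36 = 5/18.

5/18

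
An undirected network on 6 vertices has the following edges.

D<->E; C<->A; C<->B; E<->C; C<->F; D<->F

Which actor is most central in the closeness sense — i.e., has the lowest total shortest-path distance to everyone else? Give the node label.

Farness (sum of distances to all others) for each node — A:10, B:10, C:6, D:10, E:8, F:8.
The smallest farness is 6, for C, so C has the highest closeness.

C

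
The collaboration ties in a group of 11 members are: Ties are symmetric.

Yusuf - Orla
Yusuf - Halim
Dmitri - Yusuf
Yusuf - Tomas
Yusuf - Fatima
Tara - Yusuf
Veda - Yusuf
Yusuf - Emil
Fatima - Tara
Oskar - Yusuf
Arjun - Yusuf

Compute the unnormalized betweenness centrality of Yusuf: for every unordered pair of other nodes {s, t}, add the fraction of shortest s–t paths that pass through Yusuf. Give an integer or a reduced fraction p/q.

Pairs whose geodesics pass through Yusuf — Veda–Halim: 1; Veda–Tara: 1; Veda–Orla: 1; Veda–Emil: 1; Veda–Oskar: 1; Veda–Dmitri: 1; Veda–Arjun: 1; Veda–Tomas: 1; Veda–Fatima: 1; Halim–Tara: 1; Halim–Orla: 1; Halim–Emil: 1; Halim–Oskar: 1; Halim–Dmitri: 1 … (+30 more pairs).
All other pairs contribute 0.
Summing the contributions gives betweenness(Yusuf) = 44.

44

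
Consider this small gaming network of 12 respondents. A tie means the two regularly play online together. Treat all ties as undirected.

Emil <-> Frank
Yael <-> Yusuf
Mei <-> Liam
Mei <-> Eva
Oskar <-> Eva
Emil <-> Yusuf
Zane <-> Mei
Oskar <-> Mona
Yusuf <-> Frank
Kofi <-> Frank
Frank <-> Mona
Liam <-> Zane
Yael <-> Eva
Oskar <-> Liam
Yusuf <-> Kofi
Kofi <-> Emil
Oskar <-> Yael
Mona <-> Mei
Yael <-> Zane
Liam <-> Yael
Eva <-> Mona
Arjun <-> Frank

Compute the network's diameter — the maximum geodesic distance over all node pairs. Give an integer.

Eccentricity of each node (its greatest distance to any other): Arjun:4, Emil:3, Eva:3, Frank:3, Kofi:3, Liam:4, Mei:3, Mona:2, Oskar:3, Yael:3, Yusuf:3, Zane:4.
The maximum eccentricity is 4, realized for instance by the pair Arjun–Zane via Arjun – Frank – Yusuf – Yael – Zane. So the diameter is 4.

4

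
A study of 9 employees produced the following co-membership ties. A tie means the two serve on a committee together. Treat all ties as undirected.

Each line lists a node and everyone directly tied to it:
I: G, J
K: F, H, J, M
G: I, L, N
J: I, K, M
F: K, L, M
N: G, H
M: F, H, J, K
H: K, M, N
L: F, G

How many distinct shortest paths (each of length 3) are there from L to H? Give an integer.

The shortest distance is 3. The length-3 paths are: L–F–K–H; L–G–N–H; L–F–M–H.
That gives 3 distinct shortest paths.

3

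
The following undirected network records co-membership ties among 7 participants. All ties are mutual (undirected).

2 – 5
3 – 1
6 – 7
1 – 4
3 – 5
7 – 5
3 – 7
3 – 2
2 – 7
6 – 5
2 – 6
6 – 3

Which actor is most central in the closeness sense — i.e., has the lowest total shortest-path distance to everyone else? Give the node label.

Farness (sum of distances to all others) for each node — 1:10, 2:9, 3:7, 4:15, 5:9, 6:9, 7:9.
The smallest farness is 7, for 3, so 3 has the highest closeness.

3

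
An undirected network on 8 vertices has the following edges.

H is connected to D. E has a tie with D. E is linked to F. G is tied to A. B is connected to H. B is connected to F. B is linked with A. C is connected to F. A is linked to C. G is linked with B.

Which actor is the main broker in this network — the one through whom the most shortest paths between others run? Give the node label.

Unnormalized betweenness of each node: A:2, B:9, C:1, D:1, E:2, F:6, G:0, H:3.
B has the largest value, 9, making it the main broker — the node through which the most shortest paths run.

B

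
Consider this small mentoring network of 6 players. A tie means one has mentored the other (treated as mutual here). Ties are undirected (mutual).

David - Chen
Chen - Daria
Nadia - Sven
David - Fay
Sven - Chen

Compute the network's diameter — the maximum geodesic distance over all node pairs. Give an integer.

4

Eccentricity of each node (its greatest distance to any other): Chen:2, Daria:3, David:3, Fay:4, Nadia:4, Sven:3.
The maximum eccentricity is 4, realized for instance by the pair Fay–Nadia via Fay – David – Chen – Sven – Nadia. So the diameter is 4.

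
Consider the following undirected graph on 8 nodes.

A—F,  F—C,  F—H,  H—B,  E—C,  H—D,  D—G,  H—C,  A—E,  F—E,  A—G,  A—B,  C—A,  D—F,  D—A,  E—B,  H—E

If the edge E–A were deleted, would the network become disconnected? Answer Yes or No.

No

Even without that edge, E still reaches A via E – C – A, so the network stays connected. Not a bridge.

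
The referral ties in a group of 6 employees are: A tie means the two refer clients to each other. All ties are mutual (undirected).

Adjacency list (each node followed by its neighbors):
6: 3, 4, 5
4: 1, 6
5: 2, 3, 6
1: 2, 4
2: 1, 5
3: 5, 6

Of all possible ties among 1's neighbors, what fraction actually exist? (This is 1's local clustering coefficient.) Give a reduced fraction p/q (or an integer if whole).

0

1's neighbors: 2 and 4 (k = 2).
Possible neighbor pairs: C(2,2) = 1. Edges among them: none → e = 0.
Clustering(1) = 0/1.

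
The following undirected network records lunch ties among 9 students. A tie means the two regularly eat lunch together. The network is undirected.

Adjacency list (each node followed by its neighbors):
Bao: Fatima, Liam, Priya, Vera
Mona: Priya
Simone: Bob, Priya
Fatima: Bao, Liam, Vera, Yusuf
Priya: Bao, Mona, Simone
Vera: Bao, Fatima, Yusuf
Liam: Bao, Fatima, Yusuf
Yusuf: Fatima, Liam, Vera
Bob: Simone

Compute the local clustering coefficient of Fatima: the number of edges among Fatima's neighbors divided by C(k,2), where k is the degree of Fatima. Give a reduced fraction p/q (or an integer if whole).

Fatima's neighbors: Bao, Liam, Vera, and Yusuf (k = 4).
Possible neighbor pairs: C(4,2) = 6. Edges among them: Bao–Liam, Bao–Vera, Liam–Yusuf, Vera–Yusuf → e = 4.
Clustering(Fatima) = 4/6 = 2/3.

2/3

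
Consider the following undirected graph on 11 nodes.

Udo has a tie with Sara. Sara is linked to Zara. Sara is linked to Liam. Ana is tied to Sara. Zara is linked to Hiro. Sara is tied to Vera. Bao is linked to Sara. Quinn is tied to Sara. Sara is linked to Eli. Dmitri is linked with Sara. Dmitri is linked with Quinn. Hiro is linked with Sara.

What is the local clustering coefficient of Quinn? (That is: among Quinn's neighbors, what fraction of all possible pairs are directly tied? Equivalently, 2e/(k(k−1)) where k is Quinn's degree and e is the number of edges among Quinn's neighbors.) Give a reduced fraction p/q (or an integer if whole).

1

Quinn's neighbors: Dmitri and Sara (k = 2).
Possible neighbor pairs: C(2,2) = 1. Edges among them: Dmitri–Sara → e = 1.
Clustering(Quinn) = 1/1.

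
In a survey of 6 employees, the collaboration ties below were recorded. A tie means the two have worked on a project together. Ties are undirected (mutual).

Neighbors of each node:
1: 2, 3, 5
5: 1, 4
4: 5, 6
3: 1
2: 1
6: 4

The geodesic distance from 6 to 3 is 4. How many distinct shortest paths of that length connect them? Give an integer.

1

The shortest distance is 4, and the only length-4 path is 6–4–5–1–3. So there is exactly 1 shortest path.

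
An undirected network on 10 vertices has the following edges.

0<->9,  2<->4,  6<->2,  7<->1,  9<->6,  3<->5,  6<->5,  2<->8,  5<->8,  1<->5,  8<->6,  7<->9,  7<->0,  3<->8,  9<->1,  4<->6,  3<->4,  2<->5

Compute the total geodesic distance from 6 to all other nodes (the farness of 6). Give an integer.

13

Distances from 6: 0:2, 1:2, 2:1, 3:2, 4:1, 5:1, 7:2, 8:1, 9:1.
Sum = 2 + 2 + 1 + 2 + 1 + 1 + 2 + 1 + 1 = 13.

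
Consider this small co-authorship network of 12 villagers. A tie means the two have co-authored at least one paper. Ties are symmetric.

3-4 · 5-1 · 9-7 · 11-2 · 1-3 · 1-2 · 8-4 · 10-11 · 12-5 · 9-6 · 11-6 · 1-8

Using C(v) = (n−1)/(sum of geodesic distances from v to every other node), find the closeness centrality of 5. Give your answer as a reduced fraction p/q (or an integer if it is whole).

1/3

Distances from 5: 1:1, 2:2, 3:2, 4:3, 6:4, 7:6, 8:2, 9:5, 10:4, 11:3, 12:1. Sum = 33.
n = 12, so closeness = 11/33 = 1/3.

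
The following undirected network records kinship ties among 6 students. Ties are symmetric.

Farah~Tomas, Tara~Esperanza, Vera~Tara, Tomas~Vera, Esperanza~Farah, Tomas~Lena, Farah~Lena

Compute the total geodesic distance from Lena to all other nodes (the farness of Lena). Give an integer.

Distances from Lena: Esperanza:2, Farah:1, Tara:3, Tomas:1, Vera:2.
Sum = 2 + 1 + 3 + 1 + 2 = 9.

9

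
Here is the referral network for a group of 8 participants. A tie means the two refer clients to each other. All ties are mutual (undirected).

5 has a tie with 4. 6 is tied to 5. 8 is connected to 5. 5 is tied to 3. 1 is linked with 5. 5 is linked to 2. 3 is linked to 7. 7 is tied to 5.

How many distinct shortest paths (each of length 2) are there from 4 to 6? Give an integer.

The shortest distance is 2, and the only length-2 path is 4–5–6. So there is exactly 1 shortest path.

1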